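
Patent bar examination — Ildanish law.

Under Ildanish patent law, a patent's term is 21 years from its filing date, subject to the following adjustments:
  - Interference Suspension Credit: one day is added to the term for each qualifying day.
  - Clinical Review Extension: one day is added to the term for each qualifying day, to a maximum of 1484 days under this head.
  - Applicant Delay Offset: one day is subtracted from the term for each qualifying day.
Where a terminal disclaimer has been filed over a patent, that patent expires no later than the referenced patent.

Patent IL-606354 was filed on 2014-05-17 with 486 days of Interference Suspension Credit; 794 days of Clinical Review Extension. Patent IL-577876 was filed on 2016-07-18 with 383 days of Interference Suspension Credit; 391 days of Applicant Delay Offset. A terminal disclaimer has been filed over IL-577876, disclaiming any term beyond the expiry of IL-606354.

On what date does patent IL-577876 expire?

Natural term of IL-577876:
  Base: filing + 21 years → 18 July 2037.
  Interference Suspension Credit: +383 days → 5 August 2038.
  Applicant Delay Offset: −391 days → 10 July 2037.
Expiry of referenced patent IL-606354:
  Base: filing + 21 years → 17 May 2035.
  Interference Suspension Credit: +486 days → 14 September 2036.
  Clinical Review Extension: 794 days (within the 1484-day cap) → +794 days → 17 November 2038.
Terminal disclaimer: IL-577876 expires on the earlier of 10 July 2037 and 17 November 2038.

July 10, 2037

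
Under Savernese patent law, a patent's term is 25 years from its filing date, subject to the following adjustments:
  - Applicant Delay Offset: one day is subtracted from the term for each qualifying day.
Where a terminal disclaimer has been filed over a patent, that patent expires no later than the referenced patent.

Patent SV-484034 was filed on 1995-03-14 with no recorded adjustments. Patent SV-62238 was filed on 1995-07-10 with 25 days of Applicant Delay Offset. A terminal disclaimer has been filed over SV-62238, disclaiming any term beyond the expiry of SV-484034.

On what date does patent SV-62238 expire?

Natural term of SV-62238:
  Base: filing + 25 years → 10 July 2020.
  Applicant Delay Offset: −25 days → 15 June 2020.
Expiry of referenced patent SV-484034:
  Base: filing + 25 years → 14 March 2020.
Terminal disclaimer: SV-62238 expires on the earlier of 15 June 2020 and 14 March 2020.

2020-03-14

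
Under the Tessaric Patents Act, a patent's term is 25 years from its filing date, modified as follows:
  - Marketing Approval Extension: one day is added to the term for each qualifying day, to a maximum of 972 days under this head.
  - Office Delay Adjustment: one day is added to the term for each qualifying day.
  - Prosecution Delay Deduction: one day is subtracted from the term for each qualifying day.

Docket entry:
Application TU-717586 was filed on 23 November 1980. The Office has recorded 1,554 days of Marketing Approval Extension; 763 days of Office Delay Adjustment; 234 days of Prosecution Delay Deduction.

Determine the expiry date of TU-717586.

Base term: filing date + 25 years → 23 November 2005.
Marketing Approval Extension: 1554 days claimed exceeds the 972-day cap, so +972 days → 22 July 2008.
Office Delay Adjustment: +763 days → 24 August 2010.
Prosecution Delay Deduction: −234 days → 2 January 2010.

2010-01-02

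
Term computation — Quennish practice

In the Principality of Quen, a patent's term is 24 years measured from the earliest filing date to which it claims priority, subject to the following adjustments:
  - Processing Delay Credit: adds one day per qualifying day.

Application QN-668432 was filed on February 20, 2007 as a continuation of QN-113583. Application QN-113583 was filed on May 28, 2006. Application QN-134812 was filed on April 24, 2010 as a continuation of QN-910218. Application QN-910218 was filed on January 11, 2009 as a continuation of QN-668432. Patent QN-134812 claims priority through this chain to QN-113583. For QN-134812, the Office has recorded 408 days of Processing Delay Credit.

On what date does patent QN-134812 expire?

Earliest priority filing: 28 May 2006.
Base term: 28 May 2006 + 24 years → 28 May 2030.
Processing Delay Credit: +408 days → 10 July 2031.

2031-07-10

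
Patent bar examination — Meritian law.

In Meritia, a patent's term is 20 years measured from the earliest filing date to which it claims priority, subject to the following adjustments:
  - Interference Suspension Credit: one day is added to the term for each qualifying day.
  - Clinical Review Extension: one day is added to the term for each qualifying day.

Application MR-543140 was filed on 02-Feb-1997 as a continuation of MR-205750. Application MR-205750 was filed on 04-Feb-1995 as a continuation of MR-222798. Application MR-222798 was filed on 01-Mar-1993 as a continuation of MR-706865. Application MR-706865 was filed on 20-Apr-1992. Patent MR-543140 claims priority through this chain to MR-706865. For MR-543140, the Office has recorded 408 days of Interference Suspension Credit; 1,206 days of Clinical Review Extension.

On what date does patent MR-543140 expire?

September 20, 2016

Earliest priority filing: 20 April 1992.
Base term: 20 April 1992 + 20 years → 20 April 2012.
Interference Suspension Credit: +408 days → 2 June 2013.
Clinical Review Extension: +1206 days → 20 September 2016.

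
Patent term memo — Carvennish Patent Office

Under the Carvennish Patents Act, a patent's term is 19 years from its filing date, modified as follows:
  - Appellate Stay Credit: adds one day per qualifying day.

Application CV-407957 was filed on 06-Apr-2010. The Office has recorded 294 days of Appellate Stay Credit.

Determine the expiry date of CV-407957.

2030-01-25

Base term: filing date + 19 years → 6 April 2029.
Appellate Stay Credit: +294 days → 25 January 2030.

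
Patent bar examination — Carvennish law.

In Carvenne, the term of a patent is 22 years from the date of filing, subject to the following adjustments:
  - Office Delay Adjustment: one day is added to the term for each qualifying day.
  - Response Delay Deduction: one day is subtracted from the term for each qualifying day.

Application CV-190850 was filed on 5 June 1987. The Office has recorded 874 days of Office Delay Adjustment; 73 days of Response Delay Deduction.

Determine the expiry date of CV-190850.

2011-08-15

Base term: filing date + 22 years → 5 June 2009.
Office Delay Adjustment: +874 days → 27 October 2011.
Response Delay Deduction: −73 days → 15 August 2011.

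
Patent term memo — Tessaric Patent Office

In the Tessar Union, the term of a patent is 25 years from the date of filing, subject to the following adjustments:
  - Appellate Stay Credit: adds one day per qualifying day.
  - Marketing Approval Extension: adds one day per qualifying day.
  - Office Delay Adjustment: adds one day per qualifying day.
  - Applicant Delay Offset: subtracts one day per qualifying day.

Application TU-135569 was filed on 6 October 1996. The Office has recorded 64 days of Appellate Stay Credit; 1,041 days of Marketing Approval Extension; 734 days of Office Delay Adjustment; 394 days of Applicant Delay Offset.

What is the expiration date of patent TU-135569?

September 20, 2025

Base term: filing date + 25 years → 6 October 2021.
Appellate Stay Credit: +64 days → 9 December 2021.
Marketing Approval Extension: +1041 days → 15 October 2024.
Office Delay Adjustment: +734 days → 19 October 2026.
Applicant Delay Offset: −394 days → 20 September 2025.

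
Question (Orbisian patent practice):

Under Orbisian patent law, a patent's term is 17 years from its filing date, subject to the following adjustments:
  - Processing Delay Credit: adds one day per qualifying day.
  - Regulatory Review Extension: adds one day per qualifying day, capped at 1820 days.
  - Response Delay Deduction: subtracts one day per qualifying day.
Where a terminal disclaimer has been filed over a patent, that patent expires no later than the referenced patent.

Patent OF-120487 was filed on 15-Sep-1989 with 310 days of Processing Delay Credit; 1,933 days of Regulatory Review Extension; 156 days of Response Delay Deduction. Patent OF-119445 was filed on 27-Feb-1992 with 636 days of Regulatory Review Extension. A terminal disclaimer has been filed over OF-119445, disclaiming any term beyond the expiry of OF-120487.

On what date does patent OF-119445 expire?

Natural term of OF-119445:
  Base: filing + 17 years → 27 February 2009.
  Regulatory Review Extension: 636 days (within the 1820-day cap) → +636 days → 25 November 2010.
Expiry of referenced patent OF-120487:
  Base: filing + 17 years → 15 September 2006.
  Processing Delay Credit: +310 days → 22 July 2007.
  Regulatory Review Extension: 1933 days claimed exceeds the 1820-day cap, so +1820 days → 15 July 2012.
  Response Delay Deduction: −156 days → 10 February 2012.
Terminal disclaimer: OF-119445 expires on the earlier of 25 November 2010 and 10 February 2012.

2010-11-25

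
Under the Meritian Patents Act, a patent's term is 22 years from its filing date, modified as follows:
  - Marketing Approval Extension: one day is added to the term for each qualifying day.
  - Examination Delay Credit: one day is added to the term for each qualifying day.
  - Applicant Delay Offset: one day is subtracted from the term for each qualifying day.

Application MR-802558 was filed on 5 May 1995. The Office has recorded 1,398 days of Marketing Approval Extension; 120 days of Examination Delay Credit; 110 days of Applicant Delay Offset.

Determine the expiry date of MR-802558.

Base term: filing date + 22 years → 5 May 2017.
Marketing Approval Extension: +1398 days → 3 March 2021.
Examination Delay Credit: +120 days → 1 July 2021.
Applicant Delay Offset: −110 days → 13 March 2021.

March 13, 2021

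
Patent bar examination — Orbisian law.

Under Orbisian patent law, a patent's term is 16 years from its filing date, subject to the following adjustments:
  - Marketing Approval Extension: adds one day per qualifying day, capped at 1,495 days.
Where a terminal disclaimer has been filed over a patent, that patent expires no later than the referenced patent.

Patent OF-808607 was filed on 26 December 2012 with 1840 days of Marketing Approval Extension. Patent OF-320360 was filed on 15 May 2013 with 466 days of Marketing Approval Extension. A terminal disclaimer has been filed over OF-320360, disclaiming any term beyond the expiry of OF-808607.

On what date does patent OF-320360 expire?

2030-08-24

Natural term of OF-320360:
  Base: filing + 16 years → 15 May 2029.
  Marketing Approval Extension: 466 days (within the 1495-day cap) → +466 days → 24 August 2030.
Expiry of referenced patent OF-808607:
  Base: filing + 16 years → 26 December 2028.
  Marketing Approval Extension: 1840 days claimed exceeds the 1495-day cap, so +1495 days → 29 January 2033.
Terminal disclaimer: OF-320360 expires on the earlier of 24 August 2030 and 29 January 2033.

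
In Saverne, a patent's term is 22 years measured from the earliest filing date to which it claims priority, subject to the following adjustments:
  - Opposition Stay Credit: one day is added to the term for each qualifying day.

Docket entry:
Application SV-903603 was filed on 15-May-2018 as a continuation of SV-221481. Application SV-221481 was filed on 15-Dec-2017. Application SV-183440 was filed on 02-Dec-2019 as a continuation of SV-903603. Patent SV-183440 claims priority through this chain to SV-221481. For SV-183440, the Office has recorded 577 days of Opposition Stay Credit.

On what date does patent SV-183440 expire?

July 14, 2041

Earliest priority filing: 15 December 2017.
Base term: 15 December 2017 + 22 years → 15 December 2039.
Opposition Stay Credit: +577 days → 14 July 2041.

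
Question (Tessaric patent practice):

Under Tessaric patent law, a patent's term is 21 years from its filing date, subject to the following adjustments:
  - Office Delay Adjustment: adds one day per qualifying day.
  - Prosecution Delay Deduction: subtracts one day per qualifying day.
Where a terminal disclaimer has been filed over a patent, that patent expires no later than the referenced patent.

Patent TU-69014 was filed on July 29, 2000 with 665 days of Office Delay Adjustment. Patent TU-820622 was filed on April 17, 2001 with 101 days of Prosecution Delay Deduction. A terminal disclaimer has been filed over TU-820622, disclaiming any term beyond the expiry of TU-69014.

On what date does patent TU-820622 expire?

Natural term of TU-820622:
  Base: filing + 21 years → 17 April 2022.
  Prosecution Delay Deduction: −101 days → 6 January 2022.
Expiry of referenced patent TU-69014:
  Base: filing + 21 years → 29 July 2021.
  Office Delay Adjustment: +665 days → 25 May 2023.
Terminal disclaimer: TU-820622 expires on the earlier of 6 January 2022 and 25 May 2023.

January 6, 2022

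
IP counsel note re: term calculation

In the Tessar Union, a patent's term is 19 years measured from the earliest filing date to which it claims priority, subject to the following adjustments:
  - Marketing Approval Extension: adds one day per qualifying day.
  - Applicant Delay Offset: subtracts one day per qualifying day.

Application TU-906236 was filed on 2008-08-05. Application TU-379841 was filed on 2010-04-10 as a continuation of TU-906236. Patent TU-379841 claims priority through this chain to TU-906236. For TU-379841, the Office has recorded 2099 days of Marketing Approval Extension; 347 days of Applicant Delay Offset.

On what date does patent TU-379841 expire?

2032-05-22

Earliest priority filing: 5 August 2008.
Base term: 5 August 2008 + 19 years → 5 August 2027.
Marketing Approval Extension: +2099 days → 4 May 2033.
Applicant Delay Offset: −347 days → 22 May 2032.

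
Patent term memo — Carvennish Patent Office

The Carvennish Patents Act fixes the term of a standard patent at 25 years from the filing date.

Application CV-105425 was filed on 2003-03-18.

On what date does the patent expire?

March 18, 2028

Filing date + 25 years → 18 March 2028.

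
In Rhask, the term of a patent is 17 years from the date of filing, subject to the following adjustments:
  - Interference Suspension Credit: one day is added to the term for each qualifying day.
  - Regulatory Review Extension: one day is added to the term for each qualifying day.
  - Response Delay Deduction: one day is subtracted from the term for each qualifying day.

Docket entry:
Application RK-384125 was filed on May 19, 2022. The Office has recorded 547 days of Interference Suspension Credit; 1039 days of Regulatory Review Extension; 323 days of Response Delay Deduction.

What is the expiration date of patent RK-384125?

November 2, 2042

Base term: filing date + 17 years → 19 May 2039.
Interference Suspension Credit: +547 days → 16 November 2040.
Regulatory Review Extension: +1039 days → 21 September 2043.
Response Delay Deduction: −323 days → 2 November 2042.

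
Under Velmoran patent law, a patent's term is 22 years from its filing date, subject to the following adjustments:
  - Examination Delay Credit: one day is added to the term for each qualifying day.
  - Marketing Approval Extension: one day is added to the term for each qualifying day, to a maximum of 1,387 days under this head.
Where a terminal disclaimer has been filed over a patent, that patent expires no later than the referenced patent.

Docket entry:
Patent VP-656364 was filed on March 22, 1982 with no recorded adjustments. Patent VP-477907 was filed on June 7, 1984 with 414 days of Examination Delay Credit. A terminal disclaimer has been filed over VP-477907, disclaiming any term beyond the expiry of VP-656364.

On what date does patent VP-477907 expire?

March 22, 2004

Natural term of VP-477907:
  Base: filing + 22 years → 7 June 2006.
  Examination Delay Credit: +414 days → 26 July 2007.
Expiry of referenced patent VP-656364:
  Base: filing + 22 years → 22 March 2004.
Terminal disclaimer: VP-477907 expires on the earlier of 26 July 2007 and 22 March 2004.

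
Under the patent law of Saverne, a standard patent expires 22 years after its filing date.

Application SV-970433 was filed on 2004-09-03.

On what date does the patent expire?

2026-09-03

Filing date + 22 years → 3 September 2026.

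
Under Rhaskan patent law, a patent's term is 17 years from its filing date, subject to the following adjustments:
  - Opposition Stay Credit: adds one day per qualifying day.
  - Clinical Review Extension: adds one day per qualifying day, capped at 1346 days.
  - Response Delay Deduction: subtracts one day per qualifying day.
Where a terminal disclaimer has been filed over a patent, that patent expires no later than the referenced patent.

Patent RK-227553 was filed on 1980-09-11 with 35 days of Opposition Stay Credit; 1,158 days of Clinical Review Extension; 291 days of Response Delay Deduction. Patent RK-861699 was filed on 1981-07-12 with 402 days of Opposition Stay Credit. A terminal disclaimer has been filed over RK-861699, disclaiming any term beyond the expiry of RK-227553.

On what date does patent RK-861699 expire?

1999-08-18

Natural term of RK-861699:
  Base: filing + 17 years → 12 July 1998.
  Opposition Stay Credit: +402 days → 18 August 1999.
Expiry of referenced patent RK-227553:
  Base: filing + 17 years → 11 September 1997.
  Opposition Stay Credit: +35 days → 16 October 1997.
  Clinical Review Extension: 1158 days (within the 1346-day cap) → +1158 days → 17 December 2000.
  Response Delay Deduction: −291 days → 1 March 2000.
Terminal disclaimer: RK-861699 expires on the earlier of 18 August 1999 and 1 March 2000.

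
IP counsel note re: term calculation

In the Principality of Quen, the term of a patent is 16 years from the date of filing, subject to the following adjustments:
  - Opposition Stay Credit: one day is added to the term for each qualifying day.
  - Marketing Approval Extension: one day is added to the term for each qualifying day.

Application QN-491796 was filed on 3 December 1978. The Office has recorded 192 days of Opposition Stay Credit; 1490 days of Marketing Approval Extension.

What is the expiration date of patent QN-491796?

July 12, 1999

Base term: filing date + 16 years → 3 December 1994.
Opposition Stay Credit: +192 days → 13 June 1995.
Marketing Approval Extension: +1490 days → 12 July 1999.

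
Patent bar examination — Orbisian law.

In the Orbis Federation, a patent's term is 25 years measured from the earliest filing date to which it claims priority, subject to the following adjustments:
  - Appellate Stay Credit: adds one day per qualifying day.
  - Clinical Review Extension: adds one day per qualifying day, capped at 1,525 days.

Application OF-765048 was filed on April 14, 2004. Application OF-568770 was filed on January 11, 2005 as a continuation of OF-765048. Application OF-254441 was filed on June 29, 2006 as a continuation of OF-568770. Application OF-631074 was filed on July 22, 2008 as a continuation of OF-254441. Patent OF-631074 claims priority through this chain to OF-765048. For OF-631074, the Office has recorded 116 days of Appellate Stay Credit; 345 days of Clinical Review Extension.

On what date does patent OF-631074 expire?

2030-07-19

Earliest priority filing: 14 April 2004.
Base term: 14 April 2004 + 25 years → 14 April 2029.
Appellate Stay Credit: +116 days → 8 August 2029.
Clinical Review Extension: 345 days (within the 1525-day cap) → +345 days → 19 July 2030.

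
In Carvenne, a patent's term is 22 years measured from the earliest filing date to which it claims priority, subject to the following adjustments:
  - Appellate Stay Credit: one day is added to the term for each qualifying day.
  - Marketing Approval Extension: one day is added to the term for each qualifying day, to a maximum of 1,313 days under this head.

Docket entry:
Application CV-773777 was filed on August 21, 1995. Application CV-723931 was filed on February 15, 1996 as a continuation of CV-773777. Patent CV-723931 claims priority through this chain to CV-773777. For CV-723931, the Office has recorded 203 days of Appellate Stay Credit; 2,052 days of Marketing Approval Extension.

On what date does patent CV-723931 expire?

2021-10-15

Earliest priority filing: 21 August 1995.
Base term: 21 August 1995 + 22 years → 21 August 2017.
Appellate Stay Credit: +203 days → 12 March 2018.
Marketing Approval Extension: 2052 days claimed exceeds the 1313-day cap, so +1313 days → 15 October 2021.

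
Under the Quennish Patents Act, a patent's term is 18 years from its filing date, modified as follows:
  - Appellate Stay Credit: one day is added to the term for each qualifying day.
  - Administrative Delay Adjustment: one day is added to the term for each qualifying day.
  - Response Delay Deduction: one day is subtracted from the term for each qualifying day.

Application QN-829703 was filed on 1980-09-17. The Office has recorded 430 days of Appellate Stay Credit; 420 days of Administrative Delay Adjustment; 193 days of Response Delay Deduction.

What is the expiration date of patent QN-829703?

July 5, 2000

Base term: filing date + 18 years → 17 September 1998.
Appellate Stay Credit: +430 days → 21 November 1999.
Administrative Delay Adjustment: +420 days → 14 January 2001.
Response Delay Deduction: −193 days → 5 July 2000.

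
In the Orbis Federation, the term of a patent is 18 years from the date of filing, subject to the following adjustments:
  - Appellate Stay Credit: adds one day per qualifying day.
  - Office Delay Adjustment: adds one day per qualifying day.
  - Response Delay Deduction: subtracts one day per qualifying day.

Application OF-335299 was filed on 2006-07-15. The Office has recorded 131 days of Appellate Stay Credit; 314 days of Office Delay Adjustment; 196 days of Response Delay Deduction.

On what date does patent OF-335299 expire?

Base term: filing date + 18 years → 15 July 2024.
Appellate Stay Credit: +131 days → 23 November 2024.
Office Delay Adjustment: +314 days → 3 October 2025.
Response Delay Deduction: −196 days → 21 March 2025.

2025-03-21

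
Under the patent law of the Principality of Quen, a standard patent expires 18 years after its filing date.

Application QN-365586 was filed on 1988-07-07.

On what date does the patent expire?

Filing date + 18 years → 7 July 2006.

2006-07-07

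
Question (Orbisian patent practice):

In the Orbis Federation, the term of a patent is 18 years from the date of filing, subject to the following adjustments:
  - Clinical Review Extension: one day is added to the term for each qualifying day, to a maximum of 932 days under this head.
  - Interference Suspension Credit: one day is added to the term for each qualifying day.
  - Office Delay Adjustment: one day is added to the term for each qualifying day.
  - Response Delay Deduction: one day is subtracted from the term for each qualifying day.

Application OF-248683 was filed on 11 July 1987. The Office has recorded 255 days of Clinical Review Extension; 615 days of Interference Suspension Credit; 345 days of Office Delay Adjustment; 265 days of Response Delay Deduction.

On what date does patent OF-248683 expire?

2008-02-16

Base term: filing date + 18 years → 11 July 2005.
Clinical Review Extension: 255 days (within the 932-day cap) → +255 days → 23 March 2006.
Interference Suspension Credit: +615 days → 28 November 2007.
Office Delay Adjustment: +345 days → 7 November 2008.
Response Delay Deduction: −265 days → 16 February 2008.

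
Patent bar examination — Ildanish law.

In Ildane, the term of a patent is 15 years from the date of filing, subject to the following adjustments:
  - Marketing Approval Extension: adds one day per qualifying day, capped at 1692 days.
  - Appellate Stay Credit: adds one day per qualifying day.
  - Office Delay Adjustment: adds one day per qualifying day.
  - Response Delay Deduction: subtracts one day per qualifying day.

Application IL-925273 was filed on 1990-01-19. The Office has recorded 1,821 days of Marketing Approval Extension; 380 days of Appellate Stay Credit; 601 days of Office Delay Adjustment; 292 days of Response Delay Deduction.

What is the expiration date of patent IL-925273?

Base term: filing date + 15 years → 19 January 2005.
Marketing Approval Extension: 1821 days claimed exceeds the 1692-day cap, so +1692 days → 7 September 2009.
Appellate Stay Credit: +380 days → 22 September 2010.
Office Delay Adjustment: +601 days → 15 May 2012.
Response Delay Deduction: −292 days → 28 July 2011.

July 28, 2011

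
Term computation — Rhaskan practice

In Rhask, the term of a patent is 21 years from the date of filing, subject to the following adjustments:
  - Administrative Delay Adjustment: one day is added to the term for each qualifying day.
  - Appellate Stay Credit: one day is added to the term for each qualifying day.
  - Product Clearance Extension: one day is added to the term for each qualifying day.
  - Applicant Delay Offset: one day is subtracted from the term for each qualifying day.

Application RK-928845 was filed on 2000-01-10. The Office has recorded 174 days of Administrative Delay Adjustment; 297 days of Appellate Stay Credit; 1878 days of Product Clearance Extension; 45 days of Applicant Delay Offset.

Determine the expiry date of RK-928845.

Base term: filing date + 21 years → 10 January 2021.
Administrative Delay Adjustment: +174 days → 3 July 2021.
Appellate Stay Credit: +297 days → 26 April 2022.
Product Clearance Extension: +1878 days → 17 June 2027.
Applicant Delay Offset: −45 days → 3 May 2027.

May 3, 2027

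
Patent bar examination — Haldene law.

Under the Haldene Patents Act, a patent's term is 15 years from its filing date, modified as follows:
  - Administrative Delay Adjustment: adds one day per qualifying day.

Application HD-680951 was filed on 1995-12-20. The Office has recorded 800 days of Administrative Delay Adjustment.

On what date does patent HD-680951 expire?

Base term: filing date + 15 years → 20 December 2010.
Administrative Delay Adjustment: +800 days → 27 February 2013.

2013-02-27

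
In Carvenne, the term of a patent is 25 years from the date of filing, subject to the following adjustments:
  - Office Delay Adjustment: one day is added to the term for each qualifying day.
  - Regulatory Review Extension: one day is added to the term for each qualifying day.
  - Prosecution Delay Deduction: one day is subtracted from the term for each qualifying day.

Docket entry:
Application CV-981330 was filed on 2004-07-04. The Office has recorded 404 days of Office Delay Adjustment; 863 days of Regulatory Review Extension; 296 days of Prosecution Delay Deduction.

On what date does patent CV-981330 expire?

Base term: filing date + 25 years → 4 July 2029.
Office Delay Adjustment: +404 days → 12 August 2030.
Regulatory Review Extension: +863 days → 22 December 2032.
Prosecution Delay Deduction: −296 days → 1 March 2032.

March 1, 2032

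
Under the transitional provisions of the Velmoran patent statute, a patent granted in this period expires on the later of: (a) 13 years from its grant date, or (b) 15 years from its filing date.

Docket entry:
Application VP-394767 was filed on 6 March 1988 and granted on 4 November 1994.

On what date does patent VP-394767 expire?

2007-11-04

(a) grant + 13 years → 4 November 2007.
(b) filing + 15 years → 6 March 2003.
Later of the two: 4 November 2007.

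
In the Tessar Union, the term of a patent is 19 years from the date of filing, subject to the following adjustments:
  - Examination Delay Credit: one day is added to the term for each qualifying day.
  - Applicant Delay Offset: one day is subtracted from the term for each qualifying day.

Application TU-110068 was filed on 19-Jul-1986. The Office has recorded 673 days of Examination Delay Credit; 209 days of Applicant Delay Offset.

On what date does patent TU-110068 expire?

2006-10-26

Base term: filing date + 19 years → 19 July 2005.
Examination Delay Credit: +673 days → 23 May 2007.
Applicant Delay Offset: −209 days → 26 October 2006.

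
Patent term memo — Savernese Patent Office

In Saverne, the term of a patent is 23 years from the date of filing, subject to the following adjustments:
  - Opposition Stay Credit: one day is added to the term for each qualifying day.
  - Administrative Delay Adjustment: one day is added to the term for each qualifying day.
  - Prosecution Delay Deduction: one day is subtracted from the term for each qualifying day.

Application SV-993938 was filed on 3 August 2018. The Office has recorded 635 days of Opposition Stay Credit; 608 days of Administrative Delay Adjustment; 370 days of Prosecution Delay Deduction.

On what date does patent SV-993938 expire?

2043-12-24

Base term: filing date + 23 years → 3 August 2041.
Opposition Stay Credit: +635 days → 30 April 2043.
Administrative Delay Adjustment: +608 days → 28 December 2044.
Prosecution Delay Deduction: −370 days → 24 December 2043.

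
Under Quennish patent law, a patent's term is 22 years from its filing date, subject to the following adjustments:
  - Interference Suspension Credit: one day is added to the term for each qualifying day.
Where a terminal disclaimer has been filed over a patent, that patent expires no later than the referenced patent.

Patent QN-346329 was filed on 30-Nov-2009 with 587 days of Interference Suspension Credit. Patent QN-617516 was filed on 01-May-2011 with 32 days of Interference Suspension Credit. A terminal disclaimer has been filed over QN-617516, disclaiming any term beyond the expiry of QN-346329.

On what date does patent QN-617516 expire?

2033-06-02

Natural term of QN-617516:
  Base: filing + 22 years → 1 May 2033.
  Interference Suspension Credit: +32 days → 2 June 2033.
Expiry of referenced patent QN-346329:
  Base: filing + 22 years → 30 November 2031.
  Interference Suspension Credit: +587 days → 9 July 2033.
Terminal disclaimer: QN-617516 expires on the earlier of 2 June 2033 and 9 July 2033.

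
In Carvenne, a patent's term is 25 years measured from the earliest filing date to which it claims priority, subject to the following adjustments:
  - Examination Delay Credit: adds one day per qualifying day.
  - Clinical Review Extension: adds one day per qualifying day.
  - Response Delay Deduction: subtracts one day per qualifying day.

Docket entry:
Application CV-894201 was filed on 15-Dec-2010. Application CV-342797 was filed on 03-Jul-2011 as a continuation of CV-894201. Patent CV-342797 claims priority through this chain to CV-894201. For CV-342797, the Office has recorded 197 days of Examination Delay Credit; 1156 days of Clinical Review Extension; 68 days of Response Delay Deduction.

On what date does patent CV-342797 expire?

Earliest priority filing: 15 December 2010.
Base term: 15 December 2010 + 25 years → 15 December 2035.
Examination Delay Credit: +197 days → 29 June 2036.
Clinical Review Extension: +1156 days → 29 August 2039.
Response Delay Deduction: −68 days → 22 June 2039.

June 22, 2039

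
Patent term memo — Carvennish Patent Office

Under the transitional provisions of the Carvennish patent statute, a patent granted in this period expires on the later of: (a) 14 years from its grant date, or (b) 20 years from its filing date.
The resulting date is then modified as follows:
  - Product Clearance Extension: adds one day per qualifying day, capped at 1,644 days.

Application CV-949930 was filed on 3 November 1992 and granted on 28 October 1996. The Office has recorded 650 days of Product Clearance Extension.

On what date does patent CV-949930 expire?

(a) grant + 14 years → 28 October 2010.
(b) filing + 20 years → 3 November 2012.
Later of the two: 3 November 2012.
Product Clearance Extension: 650 days (within the 1644-day cap) → +650 days → 15 August 2014.

August 15, 2014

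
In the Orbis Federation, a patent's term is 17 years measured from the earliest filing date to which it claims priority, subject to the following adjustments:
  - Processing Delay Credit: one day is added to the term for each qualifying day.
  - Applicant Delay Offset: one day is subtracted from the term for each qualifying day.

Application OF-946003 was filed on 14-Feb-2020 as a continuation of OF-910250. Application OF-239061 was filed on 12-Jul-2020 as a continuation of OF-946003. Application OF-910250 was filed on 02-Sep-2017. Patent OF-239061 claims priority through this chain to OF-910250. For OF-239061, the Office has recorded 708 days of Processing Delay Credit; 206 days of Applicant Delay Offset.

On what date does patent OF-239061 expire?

Earliest priority filing: 2 September 2017.
Base term: 2 September 2017 + 17 years → 2 September 2034.
Processing Delay Credit: +708 days → 10 August 2036.
Applicant Delay Offset: −206 days → 17 January 2036.

January 17, 2036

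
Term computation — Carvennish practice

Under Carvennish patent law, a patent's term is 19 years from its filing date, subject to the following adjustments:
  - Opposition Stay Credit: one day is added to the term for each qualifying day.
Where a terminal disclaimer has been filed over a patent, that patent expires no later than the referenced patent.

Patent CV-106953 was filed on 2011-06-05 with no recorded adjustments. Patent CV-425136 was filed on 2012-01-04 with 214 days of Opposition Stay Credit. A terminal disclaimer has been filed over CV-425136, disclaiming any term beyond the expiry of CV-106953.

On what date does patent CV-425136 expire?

Natural term of CV-425136:
  Base: filing + 19 years → 4 January 2031.
  Opposition Stay Credit: +214 days → 6 August 2031.
Expiry of referenced patent CV-106953:
  Base: filing + 19 years → 5 June 2030.
Terminal disclaimer: CV-425136 expires on the earlier of 6 August 2031 and 5 June 2030.

June 5, 2030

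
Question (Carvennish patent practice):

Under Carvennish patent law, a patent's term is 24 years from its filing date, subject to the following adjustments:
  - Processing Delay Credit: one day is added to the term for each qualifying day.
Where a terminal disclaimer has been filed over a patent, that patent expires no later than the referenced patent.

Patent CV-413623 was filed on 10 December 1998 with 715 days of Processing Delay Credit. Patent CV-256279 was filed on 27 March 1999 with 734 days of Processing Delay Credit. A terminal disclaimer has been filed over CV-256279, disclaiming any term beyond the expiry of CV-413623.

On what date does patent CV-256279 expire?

November 24, 2024

Natural term of CV-256279:
  Base: filing + 24 years → 27 March 2023.
  Processing Delay Credit: +734 days → 30 March 2025.
Expiry of referenced patent CV-413623:
  Base: filing + 24 years → 10 December 2022.
  Processing Delay Credit: +715 days → 24 November 2024.
Terminal disclaimer: CV-256279 expires on the earlier of 30 March 2025 and 24 November 2024.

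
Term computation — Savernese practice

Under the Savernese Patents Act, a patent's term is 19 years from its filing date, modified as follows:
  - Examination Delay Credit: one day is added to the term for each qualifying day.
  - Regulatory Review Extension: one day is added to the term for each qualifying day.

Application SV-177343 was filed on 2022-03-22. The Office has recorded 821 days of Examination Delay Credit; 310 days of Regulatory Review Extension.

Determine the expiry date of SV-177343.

April 26, 2044

Base term: filing date + 19 years → 22 March 2041.
Examination Delay Credit: +821 days → 21 June 2043.
Regulatory Review Extension: +310 days → 26 April 2044.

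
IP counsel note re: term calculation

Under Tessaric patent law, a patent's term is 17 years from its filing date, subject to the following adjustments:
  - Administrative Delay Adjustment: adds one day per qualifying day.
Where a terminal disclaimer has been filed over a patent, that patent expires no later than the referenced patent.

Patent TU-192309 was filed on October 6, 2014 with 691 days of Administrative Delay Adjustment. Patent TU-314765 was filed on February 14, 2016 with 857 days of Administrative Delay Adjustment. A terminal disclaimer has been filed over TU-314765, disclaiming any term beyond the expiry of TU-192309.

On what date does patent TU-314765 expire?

Natural term of TU-314765:
  Base: filing + 17 years → 14 February 2033.
  Administrative Delay Adjustment: +857 days → 21 June 2035.
Expiry of referenced patent TU-192309:
  Base: filing + 17 years → 6 October 2031.
  Administrative Delay Adjustment: +691 days → 27 August 2033.
Terminal disclaimer: TU-314765 expires on the earlier of 21 June 2035 and 27 August 2033.

2033-08-27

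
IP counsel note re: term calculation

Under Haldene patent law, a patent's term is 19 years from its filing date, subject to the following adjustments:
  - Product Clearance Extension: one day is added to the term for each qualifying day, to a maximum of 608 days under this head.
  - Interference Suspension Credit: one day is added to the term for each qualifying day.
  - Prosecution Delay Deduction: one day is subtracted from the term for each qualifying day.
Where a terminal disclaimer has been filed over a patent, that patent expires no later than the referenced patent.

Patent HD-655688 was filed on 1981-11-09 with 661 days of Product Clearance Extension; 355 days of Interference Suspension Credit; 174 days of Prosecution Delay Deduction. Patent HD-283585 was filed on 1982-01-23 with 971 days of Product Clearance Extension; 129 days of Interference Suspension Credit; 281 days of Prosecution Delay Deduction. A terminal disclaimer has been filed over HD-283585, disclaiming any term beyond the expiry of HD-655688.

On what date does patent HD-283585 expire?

Natural term of HD-283585:
  Base: filing + 19 years → 23 January 2001.
  Product Clearance Extension: 971 days claimed exceeds the 608-day cap, so +608 days → 23 September 2002.
  Interference Suspension Credit: +129 days → 30 January 2003.
  Prosecution Delay Deduction: −281 days → 24 April 2002.
Expiry of referenced patent HD-655688:
  Base: filing + 19 years → 9 November 2000.
  Product Clearance Extension: 661 days claimed exceeds the 608-day cap, so +608 days → 10 July 2002.
  Interference Suspension Credit: +355 days → 30 June 2003.
  Prosecution Delay Deduction: −174 days → 7 January 2003.
Terminal disclaimer: HD-283585 expires on the earlier of 24 April 2002 and 7 January 2003.

April 24, 2002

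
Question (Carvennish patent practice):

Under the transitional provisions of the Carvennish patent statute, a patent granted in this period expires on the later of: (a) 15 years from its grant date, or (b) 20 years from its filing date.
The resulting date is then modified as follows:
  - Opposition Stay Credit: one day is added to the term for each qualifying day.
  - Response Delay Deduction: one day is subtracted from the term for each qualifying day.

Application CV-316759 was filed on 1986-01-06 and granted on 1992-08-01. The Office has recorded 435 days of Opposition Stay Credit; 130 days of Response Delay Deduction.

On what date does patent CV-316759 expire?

2008-06-01

(a) grant + 15 years → 1 August 2007.
(b) filing + 20 years → 6 January 2006.
Later of the two: 1 August 2007.
Opposition Stay Credit: +435 days → 9 October 2008.
Response Delay Deduction: −130 days → 1 June 2008.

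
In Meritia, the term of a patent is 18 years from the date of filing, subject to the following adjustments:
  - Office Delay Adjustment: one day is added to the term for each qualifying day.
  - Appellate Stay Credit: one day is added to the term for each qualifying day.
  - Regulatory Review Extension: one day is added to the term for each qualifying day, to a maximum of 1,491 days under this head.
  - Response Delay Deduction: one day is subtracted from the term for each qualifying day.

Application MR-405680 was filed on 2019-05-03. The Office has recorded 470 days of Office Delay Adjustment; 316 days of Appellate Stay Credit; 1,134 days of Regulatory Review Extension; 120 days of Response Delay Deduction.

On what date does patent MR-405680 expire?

April 7, 2042

Base term: filing date + 18 years → 3 May 2037.
Office Delay Adjustment: +470 days → 16 August 2038.
Appellate Stay Credit: +316 days → 28 June 2039.
Regulatory Review Extension: 1134 days (within the 1491-day cap) → +1134 days → 5 August 2042.
Response Delay Deduction: −120 days → 7 April 2042.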